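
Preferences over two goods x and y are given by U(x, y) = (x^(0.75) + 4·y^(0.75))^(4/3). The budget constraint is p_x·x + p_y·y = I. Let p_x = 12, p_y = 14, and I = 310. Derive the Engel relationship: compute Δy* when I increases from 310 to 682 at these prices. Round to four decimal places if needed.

Δy* = 26.4076

MRS = MU_x/MU_y = (1/4)·(y/x)^(0.25). Set equal to p_x/p_y.
Hence y/x = (4·p_x/p_y)^(1/(0.25)), i.e. raised to the 4 power.
With the ratio pinned down, the budget gives x* = I/(p_x + p_y·(y/x)) and y* = (y/x)·x*.
Numerically y/x = 138.182424, so x* = 310/(12 + 14·138.182424) = 0.1593 and y* = 138.182424·0.1593 = 22.0064.
At I' = 682: y* = 48.414. Change: 48.414 − 22.0064 = 26.4076.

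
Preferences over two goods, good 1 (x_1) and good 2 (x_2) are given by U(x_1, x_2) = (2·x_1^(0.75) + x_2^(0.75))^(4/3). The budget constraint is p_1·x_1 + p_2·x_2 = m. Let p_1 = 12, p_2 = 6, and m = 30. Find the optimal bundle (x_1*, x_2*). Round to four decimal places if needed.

Substitute x_2 = (x_2/x_1)·x_1 into the budget: x_1* = m/(p_1 + p_2·(x_2/x_1)).
Numerically x_2/x_1 = 1, so x_1* = 30/(12 + 6·1) = 1.6667 and x_2* = 1·1.6667 = 1.6667.

x_1* = 1.6667, x_2* = 1.6667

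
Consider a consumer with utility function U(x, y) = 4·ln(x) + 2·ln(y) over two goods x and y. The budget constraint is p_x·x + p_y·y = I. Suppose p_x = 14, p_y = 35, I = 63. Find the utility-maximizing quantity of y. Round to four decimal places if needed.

MU_x/MU_y = (4·y)/(2·x); tangency sets this equal to p_x/p_y.
So 4·p_y·y = 2·p_x·x; combined with the budget, a share 2/3 of income goes to x.
Demand: x*(p_x,p_y,I) = 2/3·I/p_x and y* = 1/3·I/p_y.
At p_x=14, p_y=35, I=63: y* = 1/3·63/35 = 0.6.

y* = 0.6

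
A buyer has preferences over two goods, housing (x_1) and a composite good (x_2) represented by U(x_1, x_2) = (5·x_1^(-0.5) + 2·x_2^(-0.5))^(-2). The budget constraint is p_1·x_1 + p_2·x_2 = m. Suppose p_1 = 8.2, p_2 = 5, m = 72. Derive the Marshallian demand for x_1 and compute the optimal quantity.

x_1* = 6.0126

MRS = MU_x_1/MU_x_2 = (5/2)·(x_2/x_1)^(1.5). Set equal to p_1/p_2.
Solve for the ratio: x_2/x_1 = [(2/5)·p_1/p_2]^(2/3).
With the ratio pinned down, the budget gives x_1* = m/(p_1 + p_2·(x_2/x_1)) and x_2* = (x_2/x_1)·x_1*.
Numerically x_2/x_1 = 0.754981, so x_1* = 72/(8.2 + 5·0.754981) = 6.0126.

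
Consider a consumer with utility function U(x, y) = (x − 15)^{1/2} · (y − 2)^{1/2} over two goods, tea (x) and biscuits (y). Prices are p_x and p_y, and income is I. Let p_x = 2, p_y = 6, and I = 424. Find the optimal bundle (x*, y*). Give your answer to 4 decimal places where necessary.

This is Cobb-Douglas in (x−15, y−2): tangency gives 0.5·p_y·(y−2) = 0.5·p_x·(x−15).
Substituting into the budget: x* = 15 + 0.5·(I − 15·p_x − 2·p_y)/p_x, and y* = 2 + 0.5·(…)/p_y.
Discretionary income = 424 − 15·2 − 2·6 = 382; x* = 15 + 0.5·382/2 = 110.5; y* = 2 + 0.5·382/6 = 33.8333.

x* = 110.5, y* = 33.8333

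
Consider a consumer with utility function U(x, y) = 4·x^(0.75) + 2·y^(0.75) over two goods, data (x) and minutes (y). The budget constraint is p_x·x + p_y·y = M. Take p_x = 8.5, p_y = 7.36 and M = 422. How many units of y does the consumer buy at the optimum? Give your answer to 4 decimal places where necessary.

y* = 5.0352

From the CES first-order condition, 2·(y/x)^(0.25) = p_x/p_y.
Solve for the ratio: y/x = [(1/2)·p_x/p_y]^(4).
With the ratio pinned down, the budget gives x* = M/(p_x + p_y·(y/x)) and y* = (y/x)·x*.
Numerically y/x = 0.111185, so x* = 422/(8.5 + 7.36·0.111185) = 45.2871 and y* = 0.111185·45.2871 = 5.0352.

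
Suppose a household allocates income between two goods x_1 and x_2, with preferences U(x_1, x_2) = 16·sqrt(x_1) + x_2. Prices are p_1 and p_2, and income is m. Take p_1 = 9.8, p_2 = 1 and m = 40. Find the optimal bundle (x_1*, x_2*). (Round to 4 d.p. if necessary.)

x_1* = 0.6664, x_2* = 33.4694

Plugging in: x_1* = (8·1/9.8)² = 0.6664, x_2* = 33.4694.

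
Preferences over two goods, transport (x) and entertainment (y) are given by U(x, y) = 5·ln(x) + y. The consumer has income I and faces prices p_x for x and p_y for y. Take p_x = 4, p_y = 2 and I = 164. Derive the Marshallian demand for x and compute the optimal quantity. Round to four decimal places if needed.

MU_x = 5/x, MU_y = 1. Tangency: 5/x = p_x/p_y.
So x*(p_x,p_y) = 5·p_y/p_x, independent of income; and y* = (I − 5·p_y)/p_y.
At the given prices: x* = 5·2/4 = 2.5.

x* = 2.5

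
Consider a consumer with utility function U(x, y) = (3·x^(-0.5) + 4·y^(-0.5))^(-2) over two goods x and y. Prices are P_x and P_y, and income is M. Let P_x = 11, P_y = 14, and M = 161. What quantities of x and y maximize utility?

From the CES first-order condition, (3/4)·(y/x)^(1.5) = P_x/P_y.
Solve for the ratio: y/x = [(4/3)·P_x/P_y]^(2/3).
Substitute y = (y/x)·x into the budget: x* = M/(P_x + P_y·(y/x)).
Numerically y/x = 1.031499, so x* = 161/(11 + 14·1.031499) = 6.3284 and y* = 1.031499·6.3284 = 6.5277.

x* = 6.3284, y* = 6.5277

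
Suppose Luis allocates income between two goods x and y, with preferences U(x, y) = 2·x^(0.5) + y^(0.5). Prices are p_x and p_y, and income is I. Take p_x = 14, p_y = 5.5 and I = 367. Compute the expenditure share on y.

Substitute y = (y/x)·x into the budget: x* = I/(p_x + p_y·(y/x)).
Numerically y/x = 1.619835, so x* = 367/(14 + 5.5·1.619835) = 16.0198 and y* = 1.619835·16.0198 = 25.9495.
Expenditure on y: 5.5·25.9495 = 142.7222; share = 0.3889.

share on y = 0.3889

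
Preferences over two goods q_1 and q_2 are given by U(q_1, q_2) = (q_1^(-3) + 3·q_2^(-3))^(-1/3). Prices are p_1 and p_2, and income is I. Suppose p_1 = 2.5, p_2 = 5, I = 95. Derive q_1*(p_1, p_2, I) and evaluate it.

q_1* = 11.8256

MRS = MU_q_1/MU_q_2 = (1/3)·(q_2/q_1)^(4). Set equal to p_1/p_2.
Solve for the ratio: q_2/q_1 = [3·p_1/p_2]^(0.25).
With the ratio pinned down, the budget gives q_1* = I/(p_1 + p_2·(q_2/q_1)) and q_2* = (q_2/q_1)·q_1*.
Numerically q_2/q_1 = 1.106682, so q_1* = 95/(2.5 + 5·1.106682) = 11.8256.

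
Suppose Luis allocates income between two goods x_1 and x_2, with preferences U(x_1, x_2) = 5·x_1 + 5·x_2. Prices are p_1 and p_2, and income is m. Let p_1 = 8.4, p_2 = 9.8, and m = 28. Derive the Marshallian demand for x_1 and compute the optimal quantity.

Perfect substitutes: compare marginal utility per dollar. 5/p_1 vs 5/p_2 → 0.5952 vs 0.5102.
x_1 gives more utility per dollar, so spend all income on x_1: x_1* = m/p_1, x_2* = 0.
Numerically: x_1* = 3.3333, x_2* = 0.

x_1* = 3.3333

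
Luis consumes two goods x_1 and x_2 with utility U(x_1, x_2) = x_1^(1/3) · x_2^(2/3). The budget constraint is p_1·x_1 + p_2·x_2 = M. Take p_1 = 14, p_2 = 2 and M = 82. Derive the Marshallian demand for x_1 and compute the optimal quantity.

x_1* = 1.9524

Tangency: MRS = (1/2)·x_2/x_1 = p_1/p_2.
So 1/3·p_2·x_2 = 2/3·p_1·x_1; combined with the budget, a share 1/3 of income goes to x_1.
Demand: x_1*(p_1,p_2,M) = 1/3·M/p_1 and x_2* = 2/3·M/p_2.
At p_1=14, p_2=2, M=82: x_1* = 1/3·82/14 = 1.9524.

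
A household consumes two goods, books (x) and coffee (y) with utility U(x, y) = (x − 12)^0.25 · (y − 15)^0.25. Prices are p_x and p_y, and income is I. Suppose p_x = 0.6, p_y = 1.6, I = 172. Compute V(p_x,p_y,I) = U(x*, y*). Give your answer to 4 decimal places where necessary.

V = 8.4765

Discretionary income = 172 − 12·0.6 − 15·1.6 = 140.8; x* = 12 + 0.5·140.8/0.6 = 129.3333; y* = 15 + 0.5·140.8/1.6 = 59.
Utility at the optimum: U(129.3333, 59) = 8.4765.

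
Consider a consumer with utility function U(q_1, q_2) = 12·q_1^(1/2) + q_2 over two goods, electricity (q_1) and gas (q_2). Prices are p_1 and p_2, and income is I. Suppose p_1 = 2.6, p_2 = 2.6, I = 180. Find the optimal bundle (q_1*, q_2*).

Plugging in: q_1* = (6·2.6/2.6)² = 36, q_2* = 33.2308.

q_1* = 36, q_2* = 33.2308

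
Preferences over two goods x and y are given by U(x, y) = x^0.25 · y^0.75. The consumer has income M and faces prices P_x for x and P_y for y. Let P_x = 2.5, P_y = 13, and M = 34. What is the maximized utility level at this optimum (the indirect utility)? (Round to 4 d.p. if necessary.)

Demand: x*(P_x,P_y,M) = 0.25·M/P_x and y* = 0.75·M/P_y.
At P_x=2.5, P_y=13, M=34: x* = 0.25·34/2.5 = 3.4, y* = 1.9615.
Utility at the optimum: U(3.4, 1.9615) = 2.2507.

V = 2.2507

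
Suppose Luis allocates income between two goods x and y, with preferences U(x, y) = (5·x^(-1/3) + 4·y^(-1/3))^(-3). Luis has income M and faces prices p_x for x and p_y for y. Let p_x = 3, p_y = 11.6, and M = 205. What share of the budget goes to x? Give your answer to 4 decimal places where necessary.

MRS = MU_x/MU_y = (5/4)·(y/x)^(4/3). Set equal to p_x/p_y.
Solve for the ratio: y/x = [(4/5)·p_x/p_y]^(0.75).
With the ratio pinned down, the budget gives x* = M/(p_x + p_y·(y/x)) and y* = (y/x)·x*.
Numerically y/x = 0.306771, so x* = 205/(3 + 11.6·0.306771) = 31.2569 and y* = 0.306771·31.2569 = 9.5887.
Expenditure on x: 3·31.2569 = 93.7707; share = 0.4574.

share on x = 0.4574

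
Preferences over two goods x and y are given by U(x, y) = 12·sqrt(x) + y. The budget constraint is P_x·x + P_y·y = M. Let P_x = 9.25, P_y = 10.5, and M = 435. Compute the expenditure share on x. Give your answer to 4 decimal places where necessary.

share on x = 0.9864

MU_x = 6/√x, MU_y = 1. Tangency: 6/√x = P_x/P_y.
Solve: √x = 6·P_y/P_x, so x*(P_x,P_y) = (6·P_y/P_x)², and y* = (M − P_x·x*)/P_y.
Plugging in: x* = (6·10.5/9.25)² = 46.3871, y* = 0.5637.
Expenditure on x: 9.25·46.3871 = 429.0811; share = 0.9864.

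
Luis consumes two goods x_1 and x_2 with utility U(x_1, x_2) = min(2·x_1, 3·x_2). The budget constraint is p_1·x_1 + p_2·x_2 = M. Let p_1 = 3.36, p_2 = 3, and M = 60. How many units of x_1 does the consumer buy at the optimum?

With perfect complements, no substitution: consume in ratio x_1:x_2 = 3:2.
Budget: p_1·x_1 + p_2·(2/3)·x_1 = M, so (3·p_1 + 2·p_2)·x_1 = 3·M.
Demand: x_1*(p_1,p_2,M) = 3·M/(3·p_1 + 2·p_2), x_2* = 2·M/(3·p_1 + 2·p_2).
Here 3·3.36 + 2·3 = 16.08, giving x_1* = 11.194.

x_1* = 11.194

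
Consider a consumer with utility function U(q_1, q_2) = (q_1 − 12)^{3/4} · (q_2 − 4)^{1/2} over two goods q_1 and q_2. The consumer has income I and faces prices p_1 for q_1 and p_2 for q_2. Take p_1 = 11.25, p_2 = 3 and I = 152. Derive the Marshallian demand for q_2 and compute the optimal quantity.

MRS = (3/2)·(q_2−4)/(q_1−12). Tangency with p_1/p_2 gives q_2−4 = (2/3)·(p_1/p_2)·(q_1−12).
Substituting into the budget: q_1* = 12 + 0.6·(I − 12·p_1 − 4·p_2)/p_1, and q_2* = 4 + 0.4·(…)/p_2.
Discretionary income = 152 − 12·11.25 − 4·3 = 5; q_2* = 4 + 0.4·5/3 = 4.6667.

q_2* = 4.6667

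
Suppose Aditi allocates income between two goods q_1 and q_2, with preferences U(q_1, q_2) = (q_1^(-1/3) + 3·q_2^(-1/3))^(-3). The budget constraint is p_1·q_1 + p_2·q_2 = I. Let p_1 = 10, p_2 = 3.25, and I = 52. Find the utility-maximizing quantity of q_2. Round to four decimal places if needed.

q_2* = 10.1201

From the CES first-order condition, (1/3)·(q_2/q_1)^(4/3) = p_1/p_2.
Solve for the ratio: q_2/q_1 = [3·p_1/p_2]^(0.75).
Substitute q_2 = (q_2/q_1)·q_1 into the budget: q_1* = I/(p_1 + p_2·(q_2/q_1)).
Numerically q_2/q_1 = 5.295762, so q_1* = 52/(10 + 3.25·5.295762) = 1.911 and q_2* = 5.295762·1.911 = 10.1201.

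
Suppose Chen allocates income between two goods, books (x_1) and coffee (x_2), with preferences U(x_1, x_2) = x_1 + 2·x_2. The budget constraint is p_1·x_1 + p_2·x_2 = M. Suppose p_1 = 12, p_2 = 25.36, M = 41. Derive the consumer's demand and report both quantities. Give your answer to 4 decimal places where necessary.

x_1* = 3.4167, x_2* = 0

Linear utility — the consumer picks whichever good has higher MU/price: 1/12 = 0.0833 vs 2/25.36 = 0.0789.
x_1 gives more utility per dollar, so spend all income on x_1: x_1* = M/p_1, x_2* = 0.
Numerically: x_1* = 3.4167, x_2* = 0.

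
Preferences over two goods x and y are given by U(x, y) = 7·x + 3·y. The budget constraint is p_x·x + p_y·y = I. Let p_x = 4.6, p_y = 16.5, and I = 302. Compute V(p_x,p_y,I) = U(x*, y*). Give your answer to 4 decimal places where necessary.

x gives more utility per dollar, so spend all income on x: x* = I/p_x, y* = 0.
Numerically: x* = 65.6522, y* = 0.
Utility at the optimum: U(65.6522, 0) = 459.5652.

V = 459.5652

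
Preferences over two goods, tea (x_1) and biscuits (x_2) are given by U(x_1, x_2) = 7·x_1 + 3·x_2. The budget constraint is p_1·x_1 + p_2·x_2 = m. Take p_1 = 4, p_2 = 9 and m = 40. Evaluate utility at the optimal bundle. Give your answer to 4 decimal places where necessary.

Numerically: x_1* = 10, x_2* = 0.
Utility at the optimum: U(10, 0) = 70.

V = 70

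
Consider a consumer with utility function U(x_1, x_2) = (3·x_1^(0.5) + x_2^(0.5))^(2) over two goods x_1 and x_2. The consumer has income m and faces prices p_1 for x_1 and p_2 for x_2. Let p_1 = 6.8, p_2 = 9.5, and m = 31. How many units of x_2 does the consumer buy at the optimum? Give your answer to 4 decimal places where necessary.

x_2* = 0.2404

MRS = MU_x_1/MU_x_2 = 3·(x_2/x_1)^(0.5). Set equal to p_1/p_2.
Hence x_2/x_1 = ((1/3)·p_1/p_2)^(1/(0.5)), i.e. raised to the 2 power.
Substitute x_2 = (x_2/x_1)·x_1 into the budget: x_1* = m/(p_1 + p_2·(x_2/x_1)).
Numerically x_2/x_1 = 0.056928, so x_1* = 31/(6.8 + 9.5·0.056928) = 4.223 and x_2* = 0.056928·4.223 = 0.2404.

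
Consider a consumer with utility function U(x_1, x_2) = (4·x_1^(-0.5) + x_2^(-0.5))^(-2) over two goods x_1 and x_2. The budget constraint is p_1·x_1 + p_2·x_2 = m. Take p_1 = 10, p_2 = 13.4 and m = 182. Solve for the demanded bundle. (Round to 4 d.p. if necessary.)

MRS = MU_x_1/MU_x_2 = 4·(x_2/x_1)^(1.5). Set equal to p_1/p_2.
Solve for the ratio: x_2/x_1 = [(1/4)·p_1/p_2]^(2/3).
With the ratio pinned down, the budget gives x_1* = m/(p_1 + p_2·(x_2/x_1)) and x_2* = (x_2/x_1)·x_1*.
Numerically x_2/x_1 = 0.326505, so x_1* = 182/(10 + 13.4·0.326505) = 12.6607 and x_2* = 0.326505·12.6607 = 4.1338.

x_1* = 12.6607, x_2* = 4.1338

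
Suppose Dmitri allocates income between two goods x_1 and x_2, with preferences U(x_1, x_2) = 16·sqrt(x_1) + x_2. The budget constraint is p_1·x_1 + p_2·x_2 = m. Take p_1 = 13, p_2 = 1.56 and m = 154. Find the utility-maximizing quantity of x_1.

Thus x_1* = (8·p_2/p_1)² — independent of m — with the rest of income spent on x_2.
Plugging in: x_1* = (8·1.56/13)² = 0.9216.

x_1* = 0.9216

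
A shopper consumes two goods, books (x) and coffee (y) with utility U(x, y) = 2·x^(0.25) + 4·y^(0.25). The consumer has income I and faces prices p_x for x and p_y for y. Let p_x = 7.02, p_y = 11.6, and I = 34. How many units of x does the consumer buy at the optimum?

From the CES first-order condition, (1/2)·(y/x)^(0.75) = p_x/p_y.
Hence y/x = (2·p_x/p_y)^(1/(0.75)), i.e. raised to the 4/3 power.
Substitute y = (y/x)·x into the budget: x* = I/(p_x + p_y·(y/x)).
Numerically y/x = 1.289869, so x* = 34/(7.02 + 11.6·1.289869) = 1.5467.

x* = 1.5467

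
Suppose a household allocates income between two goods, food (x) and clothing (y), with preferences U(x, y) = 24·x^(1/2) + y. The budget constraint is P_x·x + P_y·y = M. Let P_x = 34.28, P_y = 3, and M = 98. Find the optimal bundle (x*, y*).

MU_x = 12/√x, MU_y = 1. Tangency: 12/√x = P_x/P_y.
Solve: √x = 12·P_y/P_x, so x*(P_x,P_y) = (12·P_y/P_x)², and y* = (M − P_x·x*)/P_y.
Plugging in: x* = (12·3/34.28)² = 1.1029, y* = 20.0646.

x* = 1.1029, y* = 20.0646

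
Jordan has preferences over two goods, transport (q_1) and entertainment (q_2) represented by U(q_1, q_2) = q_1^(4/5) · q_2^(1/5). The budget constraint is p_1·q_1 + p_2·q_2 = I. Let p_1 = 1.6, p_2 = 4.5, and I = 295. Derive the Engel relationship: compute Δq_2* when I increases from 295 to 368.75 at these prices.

MU_q_1/MU_q_2 = (0.8·q_2)/(0.2·q_1); tangency sets this equal to p_1/p_2.
Rearranging, p_2·q_2 = (1/4)·p_1·q_1. Substituting into the budget gives p_1·q_1·(1 + (1/4)) = I.
Demand: q_1*(p_1,p_2,I) = 0.8·I/p_1 and q_2* = 0.2·I/p_2.
At p_1=1.6, p_2=4.5, I=295: q_2* = 0.2·295/4.5 = 13.1111.
At I' = 368.75: q_2* = 16.3889. Change: 16.3889 − 13.1111 = 3.2778.

Δq_2* = 3.2778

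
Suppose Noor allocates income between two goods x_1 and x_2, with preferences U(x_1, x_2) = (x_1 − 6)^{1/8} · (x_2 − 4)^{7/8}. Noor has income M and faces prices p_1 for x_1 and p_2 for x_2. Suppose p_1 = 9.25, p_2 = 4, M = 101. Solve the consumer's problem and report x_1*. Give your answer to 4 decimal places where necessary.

x_1* = 6.3986

Let x_1' = x_1−6, x_2' = x_2−4. MRS = (1/7)·x_2'/x_1' = p_1/p_2.
After buying the subsistence bundle (6, 4), a share 0.125 of the remaining income goes to x_1: x_1* = 6 + 0.125·(M − 6p_1 − 4p_2)/p_1.
Discretionary income = 101 − 6·9.25 − 4·4 = 29.5; x_1* = 6 + 0.125·29.5/9.25 = 6.3986.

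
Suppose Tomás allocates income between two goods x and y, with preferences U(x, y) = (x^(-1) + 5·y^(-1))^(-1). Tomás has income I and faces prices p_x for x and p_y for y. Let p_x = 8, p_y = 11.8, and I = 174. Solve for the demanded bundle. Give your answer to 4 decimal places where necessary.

MU_x ∝ x^(-2), MU_y ∝ 5·y^(-2), so MRS = (1/5)·(y/x)^(2) = p_x/p_y.
Hence y/x = (5·p_x/p_y)^(1/(2)), i.e. raised to the 0.5 power.
With the ratio pinned down, the budget gives x* = I/(p_x + p_y·(y/x)) and y* = (y/x)·x*.
Numerically y/x = 1.841149, so x* = 174/(8 + 11.8·1.841149) = 5.8535 and y* = 1.841149·5.8535 = 10.7773.

x* = 5.8535, y* = 10.7773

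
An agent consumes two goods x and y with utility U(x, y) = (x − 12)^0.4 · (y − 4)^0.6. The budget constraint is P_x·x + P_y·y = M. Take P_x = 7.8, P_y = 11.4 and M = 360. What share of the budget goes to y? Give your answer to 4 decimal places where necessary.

share on y = 0.4947

This is Cobb-Douglas in (x−12, y−4): tangency gives 0.4·P_y·(y−4) = 0.6·P_x·(x−12).
Substituting into the budget: x* = 12 + 0.4·(M − 12·P_x − 4·P_y)/P_x, and y* = 4 + 0.6·(…)/P_y.
Discretionary income = 360 − 12·7.8 − 4·11.4 = 220.8; x* = 12 + 0.4·220.8/7.8 = 23.3231; y* = 4 + 0.6·220.8/11.4 = 15.6211.
Expenditure on y: 11.4·15.6211 = 178.08; share = 0.4947.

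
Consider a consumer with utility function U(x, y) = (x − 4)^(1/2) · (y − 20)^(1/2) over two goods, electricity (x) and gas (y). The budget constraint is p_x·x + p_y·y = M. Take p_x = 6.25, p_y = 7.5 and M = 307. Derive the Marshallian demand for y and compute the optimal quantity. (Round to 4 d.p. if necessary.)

After buying the subsistence bundle (4, 20), a share 0.5 of the remaining income goes to x: x* = 4 + 0.5·(M − 4p_x − 20p_y)/p_x.
Discretionary income = 307 − 4·6.25 − 20·7.5 = 132; y* = 20 + 0.5·132/7.5 = 28.8.

y* = 28.8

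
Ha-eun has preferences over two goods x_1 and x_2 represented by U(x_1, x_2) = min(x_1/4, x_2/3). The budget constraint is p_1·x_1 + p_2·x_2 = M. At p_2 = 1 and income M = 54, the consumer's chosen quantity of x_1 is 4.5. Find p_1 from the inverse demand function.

p_1 = 11.25

With perfect complements, no substitution: consume in ratio x_1:x_2 = 4:3.
Budget: p_1·x_1 + p_2·(3/4)·x_1 = M, so (4·p_1 + 3·p_2)·x_1 = 4·M.
Demand: x_1*(p_1,p_2,M) = 4·M/(4·p_1 + 3·p_2), x_2* = 3·M/(4·p_1 + 3·p_2).
Set x_1* = 4.5 in the demand function and solve for p_1: p_1 = 11.25.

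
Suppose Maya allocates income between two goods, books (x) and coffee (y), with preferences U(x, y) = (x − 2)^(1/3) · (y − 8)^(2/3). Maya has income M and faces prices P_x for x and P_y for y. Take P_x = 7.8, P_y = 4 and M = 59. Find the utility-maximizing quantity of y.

Substituting into the budget: x* = 2 + 1/3·(M − 2·P_x − 8·P_y)/P_x, and y* = 8 + 2/3·(…)/P_y.
Discretionary income = 59 − 2·7.8 − 8·4 = 11.4; y* = 8 + 2/3·11.4/4 = 9.9.

y* = 9.9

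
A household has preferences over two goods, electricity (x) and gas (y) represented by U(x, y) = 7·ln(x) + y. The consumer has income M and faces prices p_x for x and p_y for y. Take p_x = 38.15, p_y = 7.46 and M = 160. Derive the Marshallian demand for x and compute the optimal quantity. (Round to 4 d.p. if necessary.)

x* = 1.3688

MU_x = 7/x, MU_y = 1. Tangency: 7/x = p_x/p_y.
So x*(p_x,p_y) = 7·p_y/p_x, independent of income; and y* = (M − 7·p_y)/p_y.
At the given prices: x* = 7·7.46/38.15 = 1.3688.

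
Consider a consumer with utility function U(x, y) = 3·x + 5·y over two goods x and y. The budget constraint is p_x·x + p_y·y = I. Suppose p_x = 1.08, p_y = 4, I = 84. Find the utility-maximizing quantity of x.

x* = 77.7778

Perfect substitutes: compare marginal utility per dollar. 3/p_x vs 5/p_y → 2.7778 vs 1.25.
x gives more utility per dollar, so spend all income on x: x* = I/p_x, y* = 0.
Numerically: x* = 77.7778, y* = 0.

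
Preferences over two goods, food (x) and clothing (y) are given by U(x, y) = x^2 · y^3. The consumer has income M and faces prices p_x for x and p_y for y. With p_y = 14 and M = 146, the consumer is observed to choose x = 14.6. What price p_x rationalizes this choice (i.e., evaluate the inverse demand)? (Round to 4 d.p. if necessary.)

p_x = 4

The MRS is (2/3)·y/x. Set MRS = p_x/p_y.
Rearranging, p_y·y = (3/2)·p_x·x. Substituting into the budget gives p_x·x·(1 + (3/2)) = M.
Demand: x*(p_x,p_y,M) = 0.4·M/p_x and y* = 0.6·M/p_y.
Set x* = 14.6 in the demand function and solve for p_x: p_x = 4.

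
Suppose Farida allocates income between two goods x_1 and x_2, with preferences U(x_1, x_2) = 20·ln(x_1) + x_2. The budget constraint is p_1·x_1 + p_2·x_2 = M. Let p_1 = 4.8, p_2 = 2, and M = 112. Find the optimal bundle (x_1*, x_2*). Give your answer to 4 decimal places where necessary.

x_1* = 8.3333, x_2* = 36

MU_x_1 = 20/x_1, MU_x_2 = 1. Tangency: 20/x_1 = p_1/p_2.
So x_1*(p_1,p_2) = 20·p_2/p_1, independent of income; and x_2* = (M − 20·p_2)/p_2.
At the given prices: x_1* = 20·2/4.8 = 8.3333, and x_2* = 36.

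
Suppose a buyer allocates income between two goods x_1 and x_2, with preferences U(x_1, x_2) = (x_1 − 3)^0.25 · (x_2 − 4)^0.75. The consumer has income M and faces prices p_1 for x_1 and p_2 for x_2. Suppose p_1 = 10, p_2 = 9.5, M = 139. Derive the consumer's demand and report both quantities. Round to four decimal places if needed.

x_1* = 4.775, x_2* = 9.6053

Let x_1' = x_1−3, x_2' = x_2−4. MRS = (1/3)·x_2'/x_1' = p_1/p_2.
After buying the subsistence bundle (3, 4), a share 0.25 of the remaining income goes to x_1: x_1* = 3 + 0.25·(M − 3p_1 − 4p_2)/p_1.
Discretionary income = 139 − 3·10 − 4·9.5 = 71; x_1* = 3 + 0.25·71/10 = 4.775; x_2* = 4 + 0.75·71/9.5 = 9.6053.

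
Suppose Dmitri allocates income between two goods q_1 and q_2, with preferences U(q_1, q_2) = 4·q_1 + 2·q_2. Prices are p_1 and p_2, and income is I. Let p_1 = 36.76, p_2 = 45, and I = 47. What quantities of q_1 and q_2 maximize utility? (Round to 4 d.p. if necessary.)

Linear utility — the consumer picks whichever good has higher MU/price: 4/36.76 = 0.1088 vs 2/45 = 0.0444.
q_1 gives more utility per dollar, so spend all income on q_1: q_1* = I/p_1, q_2* = 0.
Numerically: q_1* = 1.2786, q_2* = 0.

q_1* = 1.2786, q_2* = 0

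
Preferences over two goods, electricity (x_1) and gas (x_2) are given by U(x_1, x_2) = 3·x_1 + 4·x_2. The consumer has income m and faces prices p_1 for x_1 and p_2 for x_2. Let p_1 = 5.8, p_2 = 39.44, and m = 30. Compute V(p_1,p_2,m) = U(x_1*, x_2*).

Perfect substitutes: compare marginal utility per dollar. 3/p_1 vs 4/p_2 → 0.5172 vs 0.1014.
x_1 gives more utility per dollar, so spend all income on x_1: x_1* = m/p_1, x_2* = 0.
Numerically: x_1* = 5.1724, x_2* = 0.
Utility at the optimum: U(5.1724, 0) = 15.5172.

V = 15.5172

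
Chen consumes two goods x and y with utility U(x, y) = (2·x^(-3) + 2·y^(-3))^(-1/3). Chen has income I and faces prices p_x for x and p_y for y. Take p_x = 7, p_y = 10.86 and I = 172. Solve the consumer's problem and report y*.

MU_x ∝ 2·x^(-4), MU_y ∝ 2·y^(-4), so MRS = (y/x)^(4) = p_x/p_y.
Hence y/x = (p_x/p_y)^(1/(4)), i.e. raised to the 0.25 power.
With the ratio pinned down, the budget gives x* = I/(p_x + p_y·(y/x)) and y* = (y/x)·x*.
Numerically y/x = 0.896019, so x* = 172/(7 + 10.86·0.896019) = 10.2805 and y* = 0.896019·10.2805 = 9.2115.

y* = 9.2115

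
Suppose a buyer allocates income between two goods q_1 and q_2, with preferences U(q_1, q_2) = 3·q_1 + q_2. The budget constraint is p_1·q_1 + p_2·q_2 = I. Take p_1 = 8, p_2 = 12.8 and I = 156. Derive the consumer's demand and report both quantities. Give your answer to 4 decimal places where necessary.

q_1* = 19.5, q_2* = 0

Linear utility — the consumer picks whichever good has higher MU/price: 3/8 = 0.375 vs 1/12.8 = 0.0781.
q_1 gives more utility per dollar, so spend all income on q_1: q_1* = I/p_1, q_2* = 0.
Numerically: q_1* = 19.5, q_2* = 0.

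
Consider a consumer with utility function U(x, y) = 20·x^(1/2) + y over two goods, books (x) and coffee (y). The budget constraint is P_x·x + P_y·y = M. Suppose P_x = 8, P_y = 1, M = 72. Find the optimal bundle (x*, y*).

Set MRS = P_x/P_y: 10·x^(−1/2) = P_x/P_y.
Solve: √x = 10·P_y/P_x, so x*(P_x,P_y) = (10·P_y/P_x)², and y* = (M − P_x·x*)/P_y.
Plugging in: x* = (10·1/8)² = 1.5625, y* = 59.5.

x* = 1.5625, y* = 59.5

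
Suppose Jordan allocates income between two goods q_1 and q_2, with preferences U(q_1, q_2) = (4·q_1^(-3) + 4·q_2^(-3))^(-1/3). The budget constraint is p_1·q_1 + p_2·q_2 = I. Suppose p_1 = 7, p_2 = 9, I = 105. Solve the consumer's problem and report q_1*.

MU_q_1 ∝ 4·q_1^(-4), MU_q_2 ∝ 4·q_2^(-4), so MRS = (q_2/q_1)^(4) = p_1/p_2.
Hence q_2/q_1 = (p_1/p_2)^(1/(4)), i.e. raised to the 0.25 power.
With the ratio pinned down, the budget gives q_1* = I/(p_1 + p_2·(q_2/q_1)) and q_2* = (q_2/q_1)·q_1*.
Numerically q_2/q_1 = 0.939104, so q_1* = 105/(7 + 9·0.939104) = 6.7953.

q_1* = 6.7953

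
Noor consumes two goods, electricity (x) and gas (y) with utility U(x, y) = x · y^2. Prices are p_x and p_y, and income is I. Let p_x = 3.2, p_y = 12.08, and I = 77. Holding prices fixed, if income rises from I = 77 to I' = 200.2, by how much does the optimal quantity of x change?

Demand: x*(p_x,p_y,I) = 1/3·I/p_x and y* = 2/3·I/p_y.
At p_x=3.2, p_y=12.08, I=77: x* = 1/3·77/3.2 = 8.0208.
At I' = 200.2: x* = 20.8542. Change: 20.8542 − 8.0208 = 12.8333.

Δx* = 12.8333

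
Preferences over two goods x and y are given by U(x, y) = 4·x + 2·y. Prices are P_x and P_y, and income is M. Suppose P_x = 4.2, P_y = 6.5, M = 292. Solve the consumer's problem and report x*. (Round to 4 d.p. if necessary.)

Perfect substitutes: compare marginal utility per dollar. 4/P_x vs 2/P_y → 0.9524 vs 0.3077.
x gives more utility per dollar, so spend all income on x: x* = M/P_x, y* = 0.
Numerically: x* = 69.5238, y* = 0.

x* = 69.5238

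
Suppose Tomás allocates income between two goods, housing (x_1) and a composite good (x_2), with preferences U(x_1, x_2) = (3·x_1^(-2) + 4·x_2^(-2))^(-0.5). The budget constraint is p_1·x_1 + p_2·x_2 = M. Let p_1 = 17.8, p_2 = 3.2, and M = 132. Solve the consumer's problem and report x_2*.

x_2* = 10.7078

From the CES first-order condition, (3/4)·(x_2/x_1)^(3) = p_1/p_2.
Solve for the ratio: x_2/x_1 = [(4/3)·p_1/p_2]^(1/3).
With the ratio pinned down, the budget gives x_1* = M/(p_1 + p_2·(x_2/x_1)) and x_2* = (x_2/x_1)·x_1*.
Numerically x_2/x_1 = 1.950157, so x_1* = 132/(17.8 + 3.2·1.950157) = 5.4907 and x_2* = 1.950157·5.4907 = 10.7078.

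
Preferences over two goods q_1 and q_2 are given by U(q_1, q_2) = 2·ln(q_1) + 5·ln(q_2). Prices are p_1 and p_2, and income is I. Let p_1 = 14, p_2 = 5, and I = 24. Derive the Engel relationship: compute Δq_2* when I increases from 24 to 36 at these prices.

Δq_2* = 1.7143

Tangency: MRS = (2/5)·q_2/q_1 = p_1/p_2.
So 2·p_2·q_2 = 5·p_1·q_1; combined with the budget, a share 2/7 of income goes to q_1.
Demand: q_1*(p_1,p_2,I) = 2/7·I/p_1 and q_2* = 5/7·I/p_2.
At p_1=14, p_2=5, I=24: q_2* = 5/7·24/5 = 3.4286.
At I' = 36: q_2* = 5.1429. Change: 5.1429 − 3.4286 = 1.7143.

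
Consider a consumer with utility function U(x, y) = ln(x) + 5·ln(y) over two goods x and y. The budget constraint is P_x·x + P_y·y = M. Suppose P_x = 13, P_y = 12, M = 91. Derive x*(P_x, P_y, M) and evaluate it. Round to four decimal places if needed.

x* = 1.1667

The MRS is (1/5)·y/x. Set MRS = P_x/P_y.
Rearranging, P_y·y = 5·P_x·x. Substituting into the budget gives P_x·x·(1 + 5) = M.
Demand: x*(P_x,P_y,M) = 1/6·M/P_x and y* = 5/6·M/P_y.
At P_x=13, P_y=12, M=91: x* = 1/6·91/13 = 1.1667.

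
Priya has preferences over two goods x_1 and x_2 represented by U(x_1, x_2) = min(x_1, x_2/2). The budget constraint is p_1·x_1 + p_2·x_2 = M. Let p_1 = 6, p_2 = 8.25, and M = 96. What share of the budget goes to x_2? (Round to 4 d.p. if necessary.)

share on x_2 = 0.7333

With perfect complements, no substitution: consume in ratio x_1:x_2 = 1:2.
Budget: p_1·x_1 + p_2·2·x_1 = M, so (p_1 + 2·p_2)·x_1 = M.
Demand: x_1*(p_1,p_2,M) = M/(p_1 + 2·p_2), x_2* = 2·M/(p_1 + 2·p_2).
Here 6 + 2·8.25 = 22.5, giving x_1* = 4.2667 and x_2* = 8.5333.
Expenditure on x_2: 8.25·8.5333 = 70.4; share = 0.7333.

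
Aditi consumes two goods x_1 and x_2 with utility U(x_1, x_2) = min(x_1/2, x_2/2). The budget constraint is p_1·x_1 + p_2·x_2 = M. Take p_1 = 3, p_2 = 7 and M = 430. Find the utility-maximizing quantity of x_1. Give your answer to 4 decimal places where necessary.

Leontief preferences: the optimum is at the kink where x_1/2 = x_2/2, i.e. x_2 = x_1.
Budget: p_1·x_1 + p_2·x_1 = M, so (2·p_1 + 2·p_2)·x_1 = 2·M.
Demand: x_1*(p_1,p_2,M) = 2·M/(2·p_1 + 2·p_2), x_2* = 2·M/(2·p_1 + 2·p_2).
Here 2·3 + 2·7 = 20, giving x_1* = 43.

x_1* = 43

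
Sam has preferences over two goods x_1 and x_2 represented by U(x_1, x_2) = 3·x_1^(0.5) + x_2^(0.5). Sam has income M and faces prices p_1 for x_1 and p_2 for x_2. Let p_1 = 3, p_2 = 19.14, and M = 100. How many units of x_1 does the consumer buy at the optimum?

x_1* = 32.7628

Numerically x_2/x_1 = 0.00273, so x_1* = 100/(3 + 19.14·0.00273) = 32.7628.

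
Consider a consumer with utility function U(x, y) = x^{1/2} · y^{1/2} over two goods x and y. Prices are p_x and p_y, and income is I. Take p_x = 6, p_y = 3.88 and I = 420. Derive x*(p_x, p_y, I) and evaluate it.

MU_x/MU_y = (0.5·y)/(0.5·x); tangency sets this equal to p_x/p_y.
Rearranging, p_y·y = p_x·x. Substituting into the budget gives p_x·x·(1 + 1) = I.
Demand: x*(p_x,p_y,I) = 0.5·I/p_x and y* = 0.5·I/p_y.
At p_x=6, p_y=3.88, I=420: x* = 0.5·420/6 = 35.

x* = 35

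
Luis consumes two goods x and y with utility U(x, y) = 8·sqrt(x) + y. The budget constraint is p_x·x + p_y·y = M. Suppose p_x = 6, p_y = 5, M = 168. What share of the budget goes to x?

share on x = 0.3968

Utility is quasi-linear in y; the FOC for x is 4/√x = p_x/p_y.
Thus x* = (4·p_y/p_x)² — independent of M — with the rest of income spent on y.
Plugging in: x* = (4·5/6)² = 11.1111, y* = 20.2667.
Expenditure on x: 6·11.1111 = 66.6667; share = 0.3968.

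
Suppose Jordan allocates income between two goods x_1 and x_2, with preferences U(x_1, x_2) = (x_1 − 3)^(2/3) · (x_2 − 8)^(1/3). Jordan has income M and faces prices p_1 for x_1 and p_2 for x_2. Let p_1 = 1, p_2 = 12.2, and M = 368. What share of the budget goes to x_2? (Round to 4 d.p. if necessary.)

share on x_2 = 0.5074

This is Cobb-Douglas in (x_1−3, x_2−8): tangency gives 2/3·p_2·(x_2−8) = 1/3·p_1·(x_1−3).
After buying the subsistence bundle (3, 8), a share 2/3 of the remaining income goes to x_1: x_1* = 3 + 2/3·(M − 3p_1 − 8p_2)/p_1.
Discretionary income = 368 − 3·1 − 8·12.2 = 267.4; x_1* = 3 + 2/3·267.4/1 = 181.2667; x_2* = 8 + 1/3·267.4/12.2 = 15.306.
Expenditure on x_2: 12.2·15.306 = 186.7333; share = 0.5074.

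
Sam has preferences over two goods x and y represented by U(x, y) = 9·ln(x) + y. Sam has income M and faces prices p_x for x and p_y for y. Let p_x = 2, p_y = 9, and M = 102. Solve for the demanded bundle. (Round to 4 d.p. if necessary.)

x* = 40.5, y* = 2.3333

MU_x = 9/x, MU_y = 1. Tangency: 9/x = p_x/p_y.
So x*(p_x,p_y) = 9·p_y/p_x, independent of income; and y* = (M − 9·p_y)/p_y.
At the given prices: x* = 9·9/2 = 40.5, and y* = 2.3333.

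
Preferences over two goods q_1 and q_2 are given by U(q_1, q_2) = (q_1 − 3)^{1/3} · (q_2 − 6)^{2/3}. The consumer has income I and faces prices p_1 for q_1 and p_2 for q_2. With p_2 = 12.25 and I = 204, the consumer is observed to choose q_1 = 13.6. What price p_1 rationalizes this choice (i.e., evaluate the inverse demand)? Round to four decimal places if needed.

MRS = (1/2)·(q_2−6)/(q_1−3). Tangency with p_1/p_2 gives q_2−6 = 2·(p_1/p_2)·(q_1−3).
Substituting into the budget: q_1* = 3 + 1/3·(I − 3·p_1 − 6·p_2)/p_1, and q_2* = 6 + 2/3·(…)/p_2.
Set q_1* = 13.6 in the demand function and solve for p_1: p_1 = 3.75.

p_1 = 3.75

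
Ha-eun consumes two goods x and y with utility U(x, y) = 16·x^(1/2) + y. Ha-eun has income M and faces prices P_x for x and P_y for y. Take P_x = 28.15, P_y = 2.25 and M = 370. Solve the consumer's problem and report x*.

x* = 0.4089

Utility is quasi-linear in y; the FOC for x is 8/√x = P_x/P_y.
Thus x* = (8·P_y/P_x)² — independent of M — with the rest of income spent on y.
Plugging in: x* = (8·2.25/28.15)² = 0.4089.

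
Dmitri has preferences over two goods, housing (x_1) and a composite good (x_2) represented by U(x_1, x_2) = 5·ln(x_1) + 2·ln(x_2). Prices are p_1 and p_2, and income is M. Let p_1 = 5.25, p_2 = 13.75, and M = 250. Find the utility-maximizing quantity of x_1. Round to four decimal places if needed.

The MRS is (5/2)·x_2/x_1. Set MRS = p_1/p_2.
Rearranging, p_2·x_2 = (2/5)·p_1·x_1. Substituting into the budget gives p_1·x_1·(1 + (2/5)) = M.
Demand: x_1*(p_1,p_2,M) = 5/7·M/p_1 and x_2* = 2/7·M/p_2.
At p_1=5.25, p_2=13.75, M=250: x_1* = 5/7·250/5.25 = 34.0136.

x_1* = 34.0136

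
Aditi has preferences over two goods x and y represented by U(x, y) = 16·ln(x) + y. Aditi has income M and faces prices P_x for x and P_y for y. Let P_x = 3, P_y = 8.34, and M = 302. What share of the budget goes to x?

MU_x = 16/x, MU_y = 1. Tangency: 16/x = P_x/P_y.
So x*(P_x,P_y) = 16·P_y/P_x, independent of income; and y* = (M − 16·P_y)/P_y.
At the given prices: x* = 16·8.34/3 = 44.48, and y* = 20.211.
Expenditure on x: 3·44.48 = 133.44; share = 0.4419.

share on x = 0.4419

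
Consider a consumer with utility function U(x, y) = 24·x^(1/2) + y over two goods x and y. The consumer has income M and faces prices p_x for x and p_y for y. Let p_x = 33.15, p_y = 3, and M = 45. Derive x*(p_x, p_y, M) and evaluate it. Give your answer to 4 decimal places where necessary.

x* = 1.1793

Set MRS = p_x/p_y: 12·x^(−1/2) = p_x/p_y.
Solve: √x = 12·p_y/p_x, so x*(p_x,p_y) = (12·p_y/p_x)², and y* = (M − p_x·x*)/p_y.
Plugging in: x* = (12·3/33.15)² = 1.1793.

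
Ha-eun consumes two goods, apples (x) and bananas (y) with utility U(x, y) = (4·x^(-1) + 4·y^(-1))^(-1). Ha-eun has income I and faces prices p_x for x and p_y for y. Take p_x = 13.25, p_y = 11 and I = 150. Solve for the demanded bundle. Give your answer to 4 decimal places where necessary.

x* = 5.9235, y* = 6.5012

MU_x ∝ 4·x^(-2), MU_y ∝ 4·y^(-2), so MRS = (y/x)^(2) = p_x/p_y.
Solve for the ratio: y/x = [p_x/p_y]^(0.5).
With the ratio pinned down, the budget gives x* = I/(p_x + p_y·(y/x)) and y* = (y/x)·x*.
Numerically y/x = 1.097518, so x* = 150/(13.25 + 11·1.097518) = 5.9235 and y* = 1.097518·5.9235 = 6.5012.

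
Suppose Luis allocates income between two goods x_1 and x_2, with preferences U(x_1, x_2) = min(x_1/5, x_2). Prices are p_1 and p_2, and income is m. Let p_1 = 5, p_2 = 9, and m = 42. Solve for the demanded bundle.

With perfect complements, no substitution: consume in ratio x_1:x_2 = 5:1.
Budget: p_1·x_1 + p_2·(1/5)·x_1 = m, so (5·p_1 + p_2)·x_1 = 5·m.
Demand: x_1*(p_1,p_2,m) = 5·m/(5·p_1 + p_2), x_2* = m/(5·p_1 + p_2).
Here 5·5 + 9 = 34, giving x_1* = 6.1765 and x_2* = 1.2353.

x_1* = 6.1765, x_2* = 1.2353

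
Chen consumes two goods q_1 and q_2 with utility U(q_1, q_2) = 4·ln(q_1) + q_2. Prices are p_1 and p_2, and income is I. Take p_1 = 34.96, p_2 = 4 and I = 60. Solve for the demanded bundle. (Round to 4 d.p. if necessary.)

q_1* = 0.4577, q_2* = 11

So q_1*(p_1,p_2) = 4·p_2/p_1, independent of income; and q_2* = (I − 4·p_2)/p_2.
At the given prices: q_1* = 4·4/34.96 = 0.4577, and q_2* = 11.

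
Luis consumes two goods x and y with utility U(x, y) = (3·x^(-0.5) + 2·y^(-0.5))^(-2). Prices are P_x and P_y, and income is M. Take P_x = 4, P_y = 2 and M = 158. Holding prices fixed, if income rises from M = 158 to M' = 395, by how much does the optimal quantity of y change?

Δy* = 44.7007

With the ratio pinned down, the budget gives x* = M/(P_x + P_y·(y/x)) and y* = (y/x)·x*.
Numerically y/x = 1.211414, so x* = 158/(4 + 2·1.211414) = 24.5998 and y* = 1.211414·24.5998 = 29.8005.
At M' = 395: y* = 74.5012. Change: 74.5012 − 29.8005 = 44.7007.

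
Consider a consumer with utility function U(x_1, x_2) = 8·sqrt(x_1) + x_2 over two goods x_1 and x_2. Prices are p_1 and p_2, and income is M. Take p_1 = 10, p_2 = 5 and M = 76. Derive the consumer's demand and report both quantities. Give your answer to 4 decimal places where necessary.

x_1* = 4, x_2* = 7.2

Plugging in: x_1* = (4·5/10)² = 4, x_2* = 7.2.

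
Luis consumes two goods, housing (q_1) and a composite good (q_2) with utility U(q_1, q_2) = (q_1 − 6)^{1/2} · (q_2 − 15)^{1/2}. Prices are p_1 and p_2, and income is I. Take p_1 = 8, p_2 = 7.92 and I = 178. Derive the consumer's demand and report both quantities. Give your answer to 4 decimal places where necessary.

Let q_1' = q_1−6, q_2' = q_2−15. MRS = q_2'/q_1' = p_1/p_2.
After buying the subsistence bundle (6, 15), a share 0.5 of the remaining income goes to q_1: q_1* = 6 + 0.5·(I − 6p_1 − 15p_2)/p_1.
Discretionary income = 178 − 6·8 − 15·7.92 = 11.2; q_1* = 6 + 0.5·11.2/8 = 6.7; q_2* = 15 + 0.5·11.2/7.92 = 15.7071.

q_1* = 6.7, q_2* = 15.7071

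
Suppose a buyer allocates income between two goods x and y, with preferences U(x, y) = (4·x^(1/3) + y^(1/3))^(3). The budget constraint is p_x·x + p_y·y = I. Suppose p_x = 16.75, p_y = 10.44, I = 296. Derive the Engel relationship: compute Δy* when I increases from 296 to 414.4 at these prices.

MU_x ∝ 4·x^(-2/3), MU_y ∝ y^(-2/3), so MRS = 4·(y/x)^(2/3) = p_x/p_y.
Hence y/x = ((1/4)·p_x/p_y)^(1/(2/3)), i.e. raised to the 1.5 power.
With the ratio pinned down, the budget gives x* = I/(p_x + p_y·(y/x)) and y* = (y/x)·x*.
Numerically y/x = 0.254028, so x* = 296/(16.75 + 10.44·0.254028) = 15.2561 and y* = 0.254028·15.2561 = 3.8755.
At I' = 414.4: y* = 5.4257. Change: 5.4257 − 3.8755 = 1.5502.

Δy* = 1.5502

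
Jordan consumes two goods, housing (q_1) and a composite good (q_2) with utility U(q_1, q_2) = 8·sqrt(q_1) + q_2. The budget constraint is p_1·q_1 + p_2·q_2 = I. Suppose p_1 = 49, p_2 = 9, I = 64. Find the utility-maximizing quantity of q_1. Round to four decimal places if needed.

MU_q_1 = 4/√q_1, MU_q_2 = 1. Tangency: 4/√q_1 = p_1/p_2.
Thus q_1* = (4·p_2/p_1)² — independent of I — with the rest of income spent on q_2.
Plugging in: q_1* = (4·9/49)² = 0.5398.

q_1* = 0.5398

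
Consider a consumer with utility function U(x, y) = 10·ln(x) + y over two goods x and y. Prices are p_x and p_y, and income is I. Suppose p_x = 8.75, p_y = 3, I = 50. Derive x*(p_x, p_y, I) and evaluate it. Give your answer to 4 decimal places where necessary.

So x*(p_x,p_y) = 10·p_y/p_x, independent of income; and y* = (I − 10·p_y)/p_y.
At the given prices: x* = 10·3/8.75 = 3.4286.

x* = 3.4286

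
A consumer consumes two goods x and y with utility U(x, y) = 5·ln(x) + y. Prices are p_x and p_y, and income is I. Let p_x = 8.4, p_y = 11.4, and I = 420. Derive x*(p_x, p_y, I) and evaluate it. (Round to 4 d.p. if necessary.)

MU_x = 5/x, MU_y = 1. Tangency: 5/x = p_x/p_y.
So x*(p_x,p_y) = 5·p_y/p_x, independent of income; and y* = (I − 5·p_y)/p_y.
At the given prices: x* = 5·11.4/8.4 = 6.7857.

x* = 6.7857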